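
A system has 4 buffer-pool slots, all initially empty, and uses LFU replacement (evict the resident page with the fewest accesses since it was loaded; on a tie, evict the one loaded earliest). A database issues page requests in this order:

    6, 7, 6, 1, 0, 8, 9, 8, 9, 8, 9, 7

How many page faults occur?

7

6 → miss, frames [6]
7 → miss, frames [6, 7]
6 → hit
1 → miss, frames [6, 7, 1]
0 → miss, frames [6, 7, 1, 0]
8 → miss, evict 7, frames [6, 1, 0, 8]
9 → miss, evict 1, frames [6, 0, 8, 9]
8 → hit
9 → hit
8 → hit
9 → hit
7 → miss, evict 0, frames [6, 8, 9, 7]
Page faults: 7.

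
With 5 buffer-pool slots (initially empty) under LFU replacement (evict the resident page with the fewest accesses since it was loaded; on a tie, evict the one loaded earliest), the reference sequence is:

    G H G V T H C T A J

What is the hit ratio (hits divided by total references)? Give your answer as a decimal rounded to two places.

G -> miss, frames [G]
H -> miss, frames [G, H]
G -> hit
V -> miss, frames [G, H, V]
T -> miss, frames [G, H, V, T]
H -> hit
C -> miss, frames [G, H, V, T, C]
T -> hit
A -> miss, evict V, frames [G, H, T, C, A]
J -> miss, evict C, frames [G, H, T, A, J]
Hits: 3 of 10 references → 3/10 = 0.3000.

0.30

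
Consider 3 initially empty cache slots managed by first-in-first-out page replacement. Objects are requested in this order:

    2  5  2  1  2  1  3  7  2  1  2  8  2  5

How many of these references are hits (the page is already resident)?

5

2 → fault, frames {2}
5 → fault, frames {2,5}
2 → hit
1 → fault, frames {2,5,1}
2 → hit
1 → hit
3 → fault, evict 2, frames {5,1,3}
7 → fault, evict 5, frames {1,3,7}
2 → fault, evict 1, frames {3,7,2}
1 → fault, evict 3, frames {7,2,1}
2 → hit
8 → fault, evict 7, frames {2,1,8}
2 → hit
5 → fault, evict 2, frames {1,8,5}
Hits: 5.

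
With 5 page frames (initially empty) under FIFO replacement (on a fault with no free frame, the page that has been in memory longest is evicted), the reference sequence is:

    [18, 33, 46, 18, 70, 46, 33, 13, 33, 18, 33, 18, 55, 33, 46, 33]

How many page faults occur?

6

18: fault, frames {18}
33: fault, frames {18,33}
46: fault, frames {18,33,46}
18: hit
70: fault, frames {18,33,46,70}
46: hit
33: hit
13: fault, frames {18,33,46,70,13}
33: hit
18: hit
33: hit
18: hit
55: fault, evict 18, frames {33,46,70,13,55}
33: hit
46: hit
33: hit
Page faults: 6.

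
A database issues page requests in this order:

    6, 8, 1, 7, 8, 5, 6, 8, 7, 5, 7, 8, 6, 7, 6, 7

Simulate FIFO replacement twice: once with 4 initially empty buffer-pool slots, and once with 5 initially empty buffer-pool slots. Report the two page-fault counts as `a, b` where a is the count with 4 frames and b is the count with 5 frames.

4 frames: F F F F . F F F . . . . . . . . → 7 faults.
5 frames: F F F F . F . . . . . . . . . . → 5 faults.
5 < 7: adding a frame reduced faults, as is typical.

7, 5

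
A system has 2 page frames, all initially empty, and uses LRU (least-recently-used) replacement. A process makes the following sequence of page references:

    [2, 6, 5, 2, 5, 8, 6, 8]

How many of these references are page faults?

2: miss, frames (2)
6: miss, frames (2 6)
5: miss, evict 2, frames (6 5)
2: miss, evict 6, frames (5 2)
5: hit
8: miss, evict 2, frames (5 8)
6: miss, evict 5, frames (8 6)
8: hit
Page faults: 6.

6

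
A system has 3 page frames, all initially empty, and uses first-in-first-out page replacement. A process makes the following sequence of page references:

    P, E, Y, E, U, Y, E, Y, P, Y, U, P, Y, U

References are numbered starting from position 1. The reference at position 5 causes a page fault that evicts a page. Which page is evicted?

P

pos 1: P: fault, frames {P}
pos 2: E: fault, frames {P,E}
pos 3: Y: fault, frames {P,E,Y}
pos 4: E: hit
pos 5: U: fault, evict P, frames {E,Y,U}
At position 5, page P is evicted.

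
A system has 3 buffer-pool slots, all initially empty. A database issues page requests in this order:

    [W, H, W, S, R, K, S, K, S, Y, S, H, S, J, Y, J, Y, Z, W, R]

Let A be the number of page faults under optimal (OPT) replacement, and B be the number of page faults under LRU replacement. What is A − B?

-2

Under OPT: F F . F F F . . . F . . . F . . . F F F → 10 faults.
Under LRU: F F . F F F . . . F . F . F F . . F F F → 12 faults.
A − B = 10 − 12 = -2.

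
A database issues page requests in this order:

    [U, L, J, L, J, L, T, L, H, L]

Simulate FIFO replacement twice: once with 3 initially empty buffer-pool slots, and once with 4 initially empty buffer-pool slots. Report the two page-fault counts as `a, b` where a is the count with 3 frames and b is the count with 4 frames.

6, 5

3 frames: F F F . . . F . F F → 6 faults.
4 frames: F F F . . . F . F . → 5 faults.
5 < 6: adding a frame reduced faults, as is typical.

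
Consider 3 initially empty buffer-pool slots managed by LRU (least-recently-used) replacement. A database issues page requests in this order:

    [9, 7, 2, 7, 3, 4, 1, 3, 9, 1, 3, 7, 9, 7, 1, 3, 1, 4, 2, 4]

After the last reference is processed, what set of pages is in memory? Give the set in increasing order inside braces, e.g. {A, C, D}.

{1, 2, 4}

9: miss, frames {9}
7: miss, frames {9,7}
2: miss, frames {9,7,2}
7: hit
3: miss, evict 9, frames {2,7,3}
4: miss, evict 2, frames {7,3,4}
1: miss, evict 7, frames {3,4,1}
3: hit
9: miss, evict 4, frames {1,3,9}
1: hit
3: hit
7: miss, evict 9, frames {1,3,7}
9: miss, evict 1, frames {3,7,9}
7: hit
1: miss, evict 3, frames {9,7,1}
3: miss, evict 9, frames {7,1,3}
1: hit
4: miss, evict 7, frames {3,1,4}
2: miss, evict 3, frames {1,4,2}
4: hit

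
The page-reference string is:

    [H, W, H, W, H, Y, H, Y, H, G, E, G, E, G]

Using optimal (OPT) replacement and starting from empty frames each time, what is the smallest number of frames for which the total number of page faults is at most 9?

2

f=1: 14 faults
f=2: 5 faults
f=3: 5 faults
f=4: 5 faults
f=5: 5 faults
Smallest f with faults ≤ 9 is 2.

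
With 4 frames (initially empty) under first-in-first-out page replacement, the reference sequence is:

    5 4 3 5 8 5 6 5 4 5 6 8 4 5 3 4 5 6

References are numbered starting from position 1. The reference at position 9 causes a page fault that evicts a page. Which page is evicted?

3

pos 1: 5 → miss, frames (5)
pos 2: 4 → miss, frames (5 4)
pos 3: 3 → miss, frames (5 4 3)
pos 4: 5 → hit
pos 5: 8 → miss, frames (5 4 3 8)
pos 6: 5 → hit
pos 7: 6 → miss, evict 5, frames (4 3 8 6)
pos 8: 5 → miss, evict 4, frames (3 8 6 5)
pos 9: 4 → miss, evict 3, frames (8 6 5 4)
At position 9, page 3 is evicted.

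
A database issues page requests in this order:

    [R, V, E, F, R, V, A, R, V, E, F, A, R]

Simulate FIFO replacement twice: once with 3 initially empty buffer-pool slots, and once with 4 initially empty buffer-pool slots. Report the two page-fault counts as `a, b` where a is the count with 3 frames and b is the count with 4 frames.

3 frames: F F F F F F F . . F F . F → 10 faults.
4 frames: F F F F . . F F F F F F F → 11 faults.
11 > 10: adding a frame increased faults — Belady's anomaly.

10, 11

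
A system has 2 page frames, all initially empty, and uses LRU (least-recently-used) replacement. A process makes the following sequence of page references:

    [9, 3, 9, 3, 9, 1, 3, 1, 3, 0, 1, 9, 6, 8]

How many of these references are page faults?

9 → fault, frames [9]
3 → fault, frames [9, 3]
9 → hit
3 → hit
9 → hit
1 → fault, evict 3, frames [9, 1]
3 → fault, evict 9, frames [1, 3]
1 → hit
3 → hit
0 → fault, evict 1, frames [3, 0]
1 → fault, evict 3, frames [0, 1]
9 → fault, evict 0, frames [1, 9]
6 → fault, evict 1, frames [9, 6]
8 → fault, evict 9, frames [6, 8]
Page faults: 9.

9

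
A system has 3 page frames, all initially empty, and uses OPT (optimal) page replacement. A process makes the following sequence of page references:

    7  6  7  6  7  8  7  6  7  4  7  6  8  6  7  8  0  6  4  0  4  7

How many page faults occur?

7: fault, frames [7]
6: fault, frames [7, 6]
7: hit
6: hit
7: hit
8: fault, frames [7, 6, 8]
7: hit
6: hit
7: hit
4: fault, evict 8, frames [7, 6, 4]
7: hit
6: hit
8: fault, evict 4, frames [7, 6, 8]
6: hit
7: hit
8: hit
0: fault, evict 8, frames [7, 6, 0]
6: hit
4: fault, evict 6, frames [7, 0, 4]
0: hit
4: hit
7: hit
Page faults: 7.

7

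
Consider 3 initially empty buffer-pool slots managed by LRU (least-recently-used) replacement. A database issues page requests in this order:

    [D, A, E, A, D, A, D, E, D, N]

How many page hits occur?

6

D -> miss, frames {D}
A -> miss, frames {D,A}
E -> miss, frames {D,A,E}
A -> hit
D -> hit
A -> hit
D -> hit
E -> hit
D -> hit
N -> miss, evict A, frames {E,D,N}
Hits: 6.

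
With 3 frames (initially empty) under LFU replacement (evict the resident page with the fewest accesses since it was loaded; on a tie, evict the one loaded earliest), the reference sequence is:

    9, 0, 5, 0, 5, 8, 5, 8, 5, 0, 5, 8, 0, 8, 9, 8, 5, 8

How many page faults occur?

9: fault, frames (9)
0: fault, frames (9 0)
5: fault, frames (9 0 5)
0: hit
5: hit
8: fault, evict 9, frames (0 5 8)
5: hit
8: hit
5: hit
0: hit
5: hit
8: hit
0: hit
8: hit
9: fault, evict 0, frames (5 8 9)
8: hit
5: hit
8: hit
Page faults: 5.

5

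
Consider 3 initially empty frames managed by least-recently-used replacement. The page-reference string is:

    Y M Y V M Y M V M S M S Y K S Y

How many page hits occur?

Y: miss, frames (Y)
M: miss, frames (Y M)
Y: hit
V: miss, frames (M Y V)
M: hit
Y: hit
M: hit
V: hit
M: hit
S: miss, evict Y, frames (V M S)
M: hit
S: hit
Y: miss, evict V, frames (M S Y)
K: miss, evict M, frames (S Y K)
S: hit
Y: hit
Hits: 10.

10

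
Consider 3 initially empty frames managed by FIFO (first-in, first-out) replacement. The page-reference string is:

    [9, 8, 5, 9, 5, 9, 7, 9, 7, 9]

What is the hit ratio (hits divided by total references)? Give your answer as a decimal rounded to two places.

9 → miss, frames {9}
8 → miss, frames {9,8}
5 → miss, frames {9,8,5}
9 → hit
5 → hit
9 → hit
7 → miss, evict 9, frames {8,5,7}
9 → miss, evict 8, frames {5,7,9}
7 → hit
9 → hit
Hits: 5 of 10 references → 5/10 = 0.5000.

0.50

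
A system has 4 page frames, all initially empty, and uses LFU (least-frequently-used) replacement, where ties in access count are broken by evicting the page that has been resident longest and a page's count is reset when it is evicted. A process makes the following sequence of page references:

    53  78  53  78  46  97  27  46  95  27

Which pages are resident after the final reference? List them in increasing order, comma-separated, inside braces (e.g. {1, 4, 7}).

53 -> fault, frames (53)
78 -> fault, frames (53 78)
53 -> hit
78 -> hit
46 -> fault, frames (53 78 46)
97 -> fault, frames (53 78 46 97)
27 -> fault, evict 46, frames (53 78 97 27)
46 -> fault, evict 97, frames (53 78 27 46)
95 -> fault, evict 27, frames (53 78 46 95)
27 -> fault, evict 46, frames (53 78 95 27)

{27, 53, 78, 95}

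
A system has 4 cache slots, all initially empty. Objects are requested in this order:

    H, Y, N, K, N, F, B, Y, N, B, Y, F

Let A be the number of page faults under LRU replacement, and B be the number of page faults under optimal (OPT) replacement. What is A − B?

1

Under LRU: F F F F . F F F . . . . → 7 faults.
Under OPT: F F F F . F F . . . . . → 6 faults.
A − B = 7 − 6 = 1.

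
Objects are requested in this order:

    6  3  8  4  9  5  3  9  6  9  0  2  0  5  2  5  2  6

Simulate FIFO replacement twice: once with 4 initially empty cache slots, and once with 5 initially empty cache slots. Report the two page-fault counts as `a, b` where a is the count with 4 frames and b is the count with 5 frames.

11, 9

4 frames: F F F F F F F . F . F F . F . . . . → 11 faults.
5 frames: F F F F F F . . F . F F . . . . . . → 9 faults.
9 < 11: adding a frame reduced faults, as is typical.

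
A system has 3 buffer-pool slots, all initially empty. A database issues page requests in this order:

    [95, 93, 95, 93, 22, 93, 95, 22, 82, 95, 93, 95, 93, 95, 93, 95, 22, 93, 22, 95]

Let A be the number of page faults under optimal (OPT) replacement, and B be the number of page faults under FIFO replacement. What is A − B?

Under OPT: F F . . F . . . F . . . . . . . F . . . → 5 faults.
Under FIFO: F F . . F . . . F F F . . . . . F . . . → 7 faults.
A − B = 5 − 7 = -2.

-2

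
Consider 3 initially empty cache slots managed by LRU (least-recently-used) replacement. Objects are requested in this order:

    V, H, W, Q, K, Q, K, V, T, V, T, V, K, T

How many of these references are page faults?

V: fault, frames [V]
H: fault, frames [V, H]
W: fault, frames [V, H, W]
Q: fault, evict V, frames [H, W, Q]
K: fault, evict H, frames [W, Q, K]
Q: hit
K: hit
V: fault, evict W, frames [Q, K, V]
T: fault, evict Q, frames [K, V, T]
V: hit
T: hit
V: hit
K: hit
T: hit
Page faults: 7.

7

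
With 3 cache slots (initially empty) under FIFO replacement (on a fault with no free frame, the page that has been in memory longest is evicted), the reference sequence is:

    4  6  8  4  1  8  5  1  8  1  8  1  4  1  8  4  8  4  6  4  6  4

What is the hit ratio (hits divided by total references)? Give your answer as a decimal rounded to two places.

0.64

4 -> miss, frames (4)
6 -> miss, frames (4 6)
8 -> miss, frames (4 6 8)
4 -> hit
1 -> miss, evict 4, frames (6 8 1)
8 -> hit
5 -> miss, evict 6, frames (8 1 5)
1 -> hit
8 -> hit
1 -> hit
8 -> hit
1 -> hit
4 -> miss, evict 8, frames (1 5 4)
1 -> hit
8 -> miss, evict 1, frames (5 4 8)
4 -> hit
8 -> hit
4 -> hit
6 -> miss, evict 5, frames (4 8 6)
4 -> hit
6 -> hit
4 -> hit
Hits: 14 of 22 references → 14/22 = 0.6364.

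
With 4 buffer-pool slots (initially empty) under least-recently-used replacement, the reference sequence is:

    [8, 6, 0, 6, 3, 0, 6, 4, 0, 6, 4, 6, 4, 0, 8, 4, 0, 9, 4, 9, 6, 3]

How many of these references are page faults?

8: miss, frames (8)
6: miss, frames (8 6)
0: miss, frames (8 6 0)
6: hit
3: miss, frames (8 0 6 3)
0: hit
6: hit
4: miss, evict 8, frames (3 0 6 4)
0: hit
6: hit
4: hit
6: hit
4: hit
0: hit
8: miss, evict 3, frames (6 4 0 8)
4: hit
0: hit
9: miss, evict 6, frames (8 4 0 9)
4: hit
9: hit
6: miss, evict 8, frames (0 4 9 6)
3: miss, evict 0, frames (4 9 6 3)
Page faults: 9.

9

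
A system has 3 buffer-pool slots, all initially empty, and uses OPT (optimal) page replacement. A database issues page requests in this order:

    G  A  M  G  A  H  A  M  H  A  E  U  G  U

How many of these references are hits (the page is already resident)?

7

G → fault, frames (G)
A → fault, frames (G A)
M → fault, frames (G A M)
G → hit
A → hit
H → fault, evict G, frames (A M H)
A → hit
M → hit
H → hit
A → hit
E → fault, evict H, frames (A M E)
U → fault, evict E, frames (A M U)
G → fault, evict M, frames (A U G)
U → hit
Hits: 7.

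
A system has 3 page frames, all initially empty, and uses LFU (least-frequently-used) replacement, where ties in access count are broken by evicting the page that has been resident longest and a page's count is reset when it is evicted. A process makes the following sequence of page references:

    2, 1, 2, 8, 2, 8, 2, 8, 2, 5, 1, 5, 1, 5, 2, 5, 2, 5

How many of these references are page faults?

2: fault, frames (2)
1: fault, frames (2 1)
2: hit
8: fault, frames (2 1 8)
2: hit
8: hit
2: hit
8: hit
2: hit
5: fault, evict 1, frames (2 8 5)
1: fault, evict 5, frames (2 8 1)
5: fault, evict 1, frames (2 8 5)
1: fault, evict 5, frames (2 8 1)
5: fault, evict 1, frames (2 8 5)
2: hit
5: hit
2: hit
5: hit
Page faults: 8.

8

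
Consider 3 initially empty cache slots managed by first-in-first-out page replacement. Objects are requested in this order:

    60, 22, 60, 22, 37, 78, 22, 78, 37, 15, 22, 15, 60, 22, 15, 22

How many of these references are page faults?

7

60: fault, frames {60}
22: fault, frames {60,22}
60: hit
22: hit
37: fault, frames {60,22,37}
78: fault, evict 60, frames {22,37,78}
22: hit
78: hit
37: hit
15: fault, evict 22, frames {37,78,15}
22: fault, evict 37, frames {78,15,22}
15: hit
60: fault, evict 78, frames {15,22,60}
22: hit
15: hit
22: hit
Page faults: 7.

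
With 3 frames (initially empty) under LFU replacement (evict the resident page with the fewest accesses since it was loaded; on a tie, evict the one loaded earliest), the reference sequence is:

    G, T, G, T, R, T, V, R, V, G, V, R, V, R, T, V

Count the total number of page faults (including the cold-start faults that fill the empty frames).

G → fault, frames [G]
T → fault, frames [G, T]
G → hit
T → hit
R → fault, frames [G, T, R]
T → hit
V → fault, evict R, frames [G, T, V]
R → fault, evict V, frames [G, T, R]
V → fault, evict R, frames [G, T, V]
G → hit
V → hit
R → fault, evict V, frames [G, T, R]
V → fault, evict R, frames [G, T, V]
R → fault, evict V, frames [G, T, R]
T → hit
V → fault, evict R, frames [G, T, V]
Page faults: 10.

10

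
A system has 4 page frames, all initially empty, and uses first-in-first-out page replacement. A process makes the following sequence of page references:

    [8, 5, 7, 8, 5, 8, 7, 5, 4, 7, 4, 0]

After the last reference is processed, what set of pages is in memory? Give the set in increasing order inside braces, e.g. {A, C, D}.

{0, 4, 5, 7}

8: fault, frames [8]
5: fault, frames [8, 5]
7: fault, frames [8, 5, 7]
8: hit
5: hit
8: hit
7: hit
5: hit
4: fault, frames [8, 5, 7, 4]
7: hit
4: hit
0: fault, evict 8, frames [5, 7, 4, 0]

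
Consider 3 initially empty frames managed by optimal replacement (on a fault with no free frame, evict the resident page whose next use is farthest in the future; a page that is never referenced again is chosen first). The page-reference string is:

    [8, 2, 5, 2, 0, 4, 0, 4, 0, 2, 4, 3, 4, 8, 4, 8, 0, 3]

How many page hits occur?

10

8 -> fault, frames [8]
2 -> fault, frames [8, 2]
5 -> fault, frames [8, 2, 5]
2 -> hit
0 -> fault, evict 5, frames [8, 2, 0]
4 -> fault, evict 8, frames [2, 0, 4]
0 -> hit
4 -> hit
0 -> hit
2 -> hit
4 -> hit
3 -> fault, evict 2, frames [0, 4, 3]
4 -> hit
8 -> fault, evict 3, frames [0, 4, 8]
4 -> hit
8 -> hit
0 -> hit
3 -> fault, evict 8, frames [0, 4, 3]
Hits: 10.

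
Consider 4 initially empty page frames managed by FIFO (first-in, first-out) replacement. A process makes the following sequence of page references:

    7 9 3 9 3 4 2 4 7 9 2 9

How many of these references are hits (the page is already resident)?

5

7 → fault, frames [7]
9 → fault, frames [7, 9]
3 → fault, frames [7, 9, 3]
9 → hit
3 → hit
4 → fault, frames [7, 9, 3, 4]
2 → fault, evict 7, frames [9, 3, 4, 2]
4 → hit
7 → fault, evict 9, frames [3, 4, 2, 7]
9 → fault, evict 3, frames [4, 2, 7, 9]
2 → hit
9 → hit
Hits: 5.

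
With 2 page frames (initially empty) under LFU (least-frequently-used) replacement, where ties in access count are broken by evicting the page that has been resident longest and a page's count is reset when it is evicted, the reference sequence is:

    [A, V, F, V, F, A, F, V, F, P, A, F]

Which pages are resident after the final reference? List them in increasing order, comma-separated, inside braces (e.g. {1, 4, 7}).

{A, F}

A → miss, frames {A}
V → miss, frames {A,V}
F → miss, evict A, frames {V,F}
V → hit
F → hit
A → miss, evict V, frames {F,A}
F → hit
V → miss, evict A, frames {F,V}
F → hit
P → miss, evict V, frames {F,P}
A → miss, evict P, frames {F,A}
F → hit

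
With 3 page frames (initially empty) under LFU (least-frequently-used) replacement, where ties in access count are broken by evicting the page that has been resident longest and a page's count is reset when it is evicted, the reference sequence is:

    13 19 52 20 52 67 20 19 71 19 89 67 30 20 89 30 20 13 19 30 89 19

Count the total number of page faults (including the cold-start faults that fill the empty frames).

18

13 → fault, frames {13}
19 → fault, frames {13,19}
52 → fault, frames {13,19,52}
20 → fault, evict 13, frames {19,52,20}
52 → hit
67 → fault, evict 19, frames {52,20,67}
20 → hit
19 → fault, evict 67, frames {52,20,19}
71 → fault, evict 19, frames {52,20,71}
19 → fault, evict 71, frames {52,20,19}
89 → fault, evict 19, frames {52,20,89}
67 → fault, evict 89, frames {52,20,67}
30 → fault, evict 67, frames {52,20,30}
20 → hit
89 → fault, evict 30, frames {52,20,89}
30 → fault, evict 89, frames {52,20,30}
20 → hit
13 → fault, evict 30, frames {52,20,13}
19 → fault, evict 13, frames {52,20,19}
30 → fault, evict 19, frames {52,20,30}
89 → fault, evict 30, frames {52,20,89}
19 → fault, evict 89, frames {52,20,19}
Page faults: 18.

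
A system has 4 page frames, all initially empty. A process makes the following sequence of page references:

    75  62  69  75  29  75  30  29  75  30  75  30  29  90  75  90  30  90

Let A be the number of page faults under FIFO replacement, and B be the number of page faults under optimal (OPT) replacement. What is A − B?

Under FIFO: F F F . F . F . F . . . . F . . . . → 7 faults.
Under OPT: F F F . F . F . . . . . . F . . . . → 6 faults.
A − B = 7 − 6 = 1.

1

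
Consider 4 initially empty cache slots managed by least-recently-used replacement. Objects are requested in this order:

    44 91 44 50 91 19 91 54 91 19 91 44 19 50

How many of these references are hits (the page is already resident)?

44: fault, frames [44]
91: fault, frames [44, 91]
44: hit
50: fault, frames [91, 44, 50]
91: hit
19: fault, frames [44, 50, 91, 19]
91: hit
54: fault, evict 44, frames [50, 19, 91, 54]
91: hit
19: hit
91: hit
44: fault, evict 50, frames [54, 19, 91, 44]
19: hit
50: fault, evict 54, frames [91, 44, 19, 50]
Hits: 7.

7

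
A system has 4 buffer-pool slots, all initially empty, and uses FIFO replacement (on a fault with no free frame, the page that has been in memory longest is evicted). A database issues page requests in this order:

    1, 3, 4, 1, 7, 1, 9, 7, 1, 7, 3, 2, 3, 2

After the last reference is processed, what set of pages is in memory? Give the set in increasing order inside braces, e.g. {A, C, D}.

{1, 2, 3, 9}

1: miss, frames [1]
3: miss, frames [1, 3]
4: miss, frames [1, 3, 4]
1: hit
7: miss, frames [1, 3, 4, 7]
1: hit
9: miss, evict 1, frames [3, 4, 7, 9]
7: hit
1: miss, evict 3, frames [4, 7, 9, 1]
7: hit
3: miss, evict 4, frames [7, 9, 1, 3]
2: miss, evict 7, frames [9, 1, 3, 2]
3: hit
2: hit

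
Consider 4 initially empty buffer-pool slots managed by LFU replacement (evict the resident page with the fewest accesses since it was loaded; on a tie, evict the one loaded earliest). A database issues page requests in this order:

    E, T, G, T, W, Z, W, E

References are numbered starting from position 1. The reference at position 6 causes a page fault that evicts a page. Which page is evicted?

E

pos 1: E: fault, frames {E}
pos 2: T: fault, frames {E,T}
pos 3: G: fault, frames {E,T,G}
pos 4: T: hit
pos 5: W: fault, frames {E,T,G,W}
pos 6: Z: fault, evict E, frames {T,G,W,Z}
At position 6, page E is evicted.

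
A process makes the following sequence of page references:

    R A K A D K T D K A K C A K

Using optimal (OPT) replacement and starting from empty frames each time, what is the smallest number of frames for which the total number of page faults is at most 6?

4

f=1: 14 faults
f=2: 9 faults
f=3: 7 faults
f=4: 6 faults
f=5: 6 faults
f=6: 6 faults
Smallest f with faults ≤ 6 is 4.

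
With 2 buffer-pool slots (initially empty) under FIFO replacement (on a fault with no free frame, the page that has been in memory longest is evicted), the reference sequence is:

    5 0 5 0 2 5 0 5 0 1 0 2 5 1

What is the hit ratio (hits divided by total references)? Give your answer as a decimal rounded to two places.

5 → fault, frames {5}
0 → fault, frames {5,0}
5 → hit
0 → hit
2 → fault, evict 5, frames {0,2}
5 → fault, evict 0, frames {2,5}
0 → fault, evict 2, frames {5,0}
5 → hit
0 → hit
1 → fault, evict 5, frames {0,1}
0 → hit
2 → fault, evict 0, frames {1,2}
5 → fault, evict 1, frames {2,5}
1 → fault, evict 2, frames {5,1}
Hits: 5 of 14 references → 5/14 = 0.3571.

0.36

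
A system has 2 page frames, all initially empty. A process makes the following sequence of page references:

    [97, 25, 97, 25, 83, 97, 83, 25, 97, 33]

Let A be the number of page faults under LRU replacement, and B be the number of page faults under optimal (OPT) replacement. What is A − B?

2

Under LRU: F F . . F F . F F F → 7 faults.
Under OPT: F F . . F . . F . F → 5 faults.
A − B = 7 − 5 = 2.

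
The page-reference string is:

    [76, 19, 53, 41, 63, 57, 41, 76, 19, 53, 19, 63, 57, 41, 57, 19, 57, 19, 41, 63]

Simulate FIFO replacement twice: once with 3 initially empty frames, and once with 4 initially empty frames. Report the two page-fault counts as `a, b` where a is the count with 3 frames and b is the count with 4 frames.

3 frames: F F F F F F . F F F . F F F . F . . . F → 14 faults.
4 frames: F F F F F F . F F F . F F F . F . . . . → 13 faults.
13 < 14: adding a frame reduced faults, as is typical.

14, 13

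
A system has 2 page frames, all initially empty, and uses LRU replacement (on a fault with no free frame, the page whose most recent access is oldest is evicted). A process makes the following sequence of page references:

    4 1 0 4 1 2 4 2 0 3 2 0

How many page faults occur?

11

4: miss, frames (4)
1: miss, frames (4 1)
0: miss, evict 4, frames (1 0)
4: miss, evict 1, frames (0 4)
1: miss, evict 0, frames (4 1)
2: miss, evict 4, frames (1 2)
4: miss, evict 1, frames (2 4)
2: hit
0: miss, evict 4, frames (2 0)
3: miss, evict 2, frames (0 3)
2: miss, evict 0, frames (3 2)
0: miss, evict 3, frames (2 0)
Page faults: 11.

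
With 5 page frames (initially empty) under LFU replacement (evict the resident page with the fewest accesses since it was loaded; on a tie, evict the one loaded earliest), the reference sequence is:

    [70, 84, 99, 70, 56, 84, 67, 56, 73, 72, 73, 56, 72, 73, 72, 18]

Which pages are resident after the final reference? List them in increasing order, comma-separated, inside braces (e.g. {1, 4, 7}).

{18, 56, 72, 73, 84}

70: fault, frames [70]
84: fault, frames [70, 84]
99: fault, frames [70, 84, 99]
70: hit
56: fault, frames [70, 84, 99, 56]
84: hit
67: fault, frames [70, 84, 99, 56, 67]
56: hit
73: fault, evict 99, frames [70, 84, 56, 67, 73]
72: fault, evict 67, frames [70, 84, 56, 73, 72]
73: hit
56: hit
72: hit
73: hit
72: hit
18: fault, evict 70, frames [84, 56, 73, 72, 18]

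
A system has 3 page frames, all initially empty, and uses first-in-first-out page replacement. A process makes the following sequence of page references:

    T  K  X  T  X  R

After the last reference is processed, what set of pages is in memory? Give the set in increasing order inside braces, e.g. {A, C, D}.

T -> fault, frames (T)
K -> fault, frames (T K)
X -> fault, frames (T K X)
T -> hit
X -> hit
R -> fault, evict T, frames (K X R)

{K, R, X}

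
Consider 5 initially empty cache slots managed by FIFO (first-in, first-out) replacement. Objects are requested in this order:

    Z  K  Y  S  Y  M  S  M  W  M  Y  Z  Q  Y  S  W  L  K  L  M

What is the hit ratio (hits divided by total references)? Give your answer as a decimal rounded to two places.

0.35

Z -> miss, frames {Z}
K -> miss, frames {Z,K}
Y -> miss, frames {Z,K,Y}
S -> miss, frames {Z,K,Y,S}
Y -> hit
M -> miss, frames {Z,K,Y,S,M}
S -> hit
M -> hit
W -> miss, evict Z, frames {K,Y,S,M,W}
M -> hit
Y -> hit
Z -> miss, evict K, frames {Y,S,M,W,Z}
Q -> miss, evict Y, frames {S,M,W,Z,Q}
Y -> miss, evict S, frames {M,W,Z,Q,Y}
S -> miss, evict M, frames {W,Z,Q,Y,S}
W -> hit
L -> miss, evict W, frames {Z,Q,Y,S,L}
K -> miss, evict Z, frames {Q,Y,S,L,K}
L -> hit
M -> miss, evict Q, frames {Y,S,L,K,M}
Hits: 7 of 20 references → 7/20 = 0.3500.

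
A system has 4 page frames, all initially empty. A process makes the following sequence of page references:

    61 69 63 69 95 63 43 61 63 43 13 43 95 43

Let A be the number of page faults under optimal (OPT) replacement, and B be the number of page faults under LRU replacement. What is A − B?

Under OPT: F F F . F . F . . . F . . . → 6 faults.
Under LRU: F F F . F . F F . . F . F . → 8 faults.
A − B = 6 − 8 = -2.

-2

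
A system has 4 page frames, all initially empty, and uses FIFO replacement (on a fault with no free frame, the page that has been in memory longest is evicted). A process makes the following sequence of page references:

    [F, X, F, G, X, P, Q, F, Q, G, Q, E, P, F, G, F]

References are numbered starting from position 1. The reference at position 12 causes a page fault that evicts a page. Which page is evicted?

G

pos 1: F: fault, frames (F)
pos 2: X: fault, frames (F X)
pos 3: F: hit
pos 4: G: fault, frames (F X G)
pos 5: X: hit
pos 6: P: fault, frames (F X G P)
pos 7: Q: fault, evict F, frames (X G P Q)
pos 8: F: fault, evict X, frames (G P Q F)
pos 9: Q: hit
pos 10: G: hit
pos 11: Q: hit
pos 12: E: fault, evict G, frames (P Q F E)
At position 12, page G is evicted.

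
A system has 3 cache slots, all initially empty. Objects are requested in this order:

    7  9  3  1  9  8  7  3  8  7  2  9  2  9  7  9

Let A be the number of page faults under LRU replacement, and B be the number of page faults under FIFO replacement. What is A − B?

Under LRU: F F F F . F F F . . F F . . . . → 9 faults.
Under FIFO: F F F F . F F F . . F F . . F . → 10 faults.
A − B = 9 − 10 = -1.

-1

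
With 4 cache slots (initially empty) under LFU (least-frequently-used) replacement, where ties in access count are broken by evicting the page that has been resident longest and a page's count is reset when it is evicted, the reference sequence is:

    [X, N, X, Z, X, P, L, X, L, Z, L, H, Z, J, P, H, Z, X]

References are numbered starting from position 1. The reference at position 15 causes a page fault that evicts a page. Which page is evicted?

J

pos 1: X: fault, frames (X)
pos 2: N: fault, frames (X N)
pos 3: X: hit
pos 4: Z: fault, frames (X N Z)
pos 5: X: hit
pos 6: P: fault, frames (X N Z P)
pos 7: L: fault, evict N, frames (X Z P L)
pos 8: X: hit
pos 9: L: hit
pos 10: Z: hit
pos 11: L: hit
pos 12: H: fault, evict P, frames (X Z L H)
pos 13: Z: hit
pos 14: J: fault, evict H, frames (X Z L J)
pos 15: P: fault, evict J, frames (X Z L P)
At position 15, page J is evicted.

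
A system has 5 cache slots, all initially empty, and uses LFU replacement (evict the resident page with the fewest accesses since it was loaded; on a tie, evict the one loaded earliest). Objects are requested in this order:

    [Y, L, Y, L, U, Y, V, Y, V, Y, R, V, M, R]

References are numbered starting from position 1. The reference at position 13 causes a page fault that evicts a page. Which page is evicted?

pos 1: Y: miss, frames {Y}
pos 2: L: miss, frames {Y,L}
pos 3: Y: hit
pos 4: L: hit
pos 5: U: miss, frames {Y,L,U}
pos 6: Y: hit
pos 7: V: miss, frames {Y,L,U,V}
pos 8: Y: hit
pos 9: V: hit
pos 10: Y: hit
pos 11: R: miss, frames {Y,L,U,V,R}
pos 12: V: hit
pos 13: M: miss, evict U, frames {Y,L,V,R,M}
At position 13, page U is evicted.

U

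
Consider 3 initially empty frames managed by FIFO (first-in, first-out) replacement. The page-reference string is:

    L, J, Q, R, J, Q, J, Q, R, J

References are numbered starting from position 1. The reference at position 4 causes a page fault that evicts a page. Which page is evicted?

L

pos 1: L -> fault, frames (L)
pos 2: J -> fault, frames (L J)
pos 3: Q -> fault, frames (L J Q)
pos 4: R -> fault, evict L, frames (J Q R)
At position 4, page L is evicted.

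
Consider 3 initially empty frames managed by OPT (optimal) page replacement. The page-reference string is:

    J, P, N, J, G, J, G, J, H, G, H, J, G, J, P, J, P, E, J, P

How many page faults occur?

J: miss, frames (J)
P: miss, frames (J P)
N: miss, frames (J P N)
J: hit
G: miss, evict N, frames (J P G)
J: hit
G: hit
J: hit
H: miss, evict P, frames (J G H)
G: hit
H: hit
J: hit
G: hit
J: hit
P: miss, evict H, frames (J G P)
J: hit
P: hit
E: miss, evict G, frames (J P E)
J: hit
P: hit
Page faults: 7.

7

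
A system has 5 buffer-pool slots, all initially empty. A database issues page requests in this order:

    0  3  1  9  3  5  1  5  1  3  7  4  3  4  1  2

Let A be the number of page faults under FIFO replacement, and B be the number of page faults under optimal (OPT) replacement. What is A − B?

Under FIFO: F F F F . F . . . . F F F . F F → 10 faults.
Under OPT: F F F F . F . . . . F F . . . F → 8 faults.
A − B = 10 − 8 = 2.

2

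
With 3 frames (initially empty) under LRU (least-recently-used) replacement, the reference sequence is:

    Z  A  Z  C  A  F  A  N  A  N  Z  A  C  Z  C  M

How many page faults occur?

8

Z → miss, frames (Z)
A → miss, frames (Z A)
Z → hit
C → miss, frames (A Z C)
A → hit
F → miss, evict Z, frames (C A F)
A → hit
N → miss, evict C, frames (F A N)
A → hit
N → hit
Z → miss, evict F, frames (A N Z)
A → hit
C → miss, evict N, frames (Z A C)
Z → hit
C → hit
M → miss, evict A, frames (Z C M)
Page faults: 8.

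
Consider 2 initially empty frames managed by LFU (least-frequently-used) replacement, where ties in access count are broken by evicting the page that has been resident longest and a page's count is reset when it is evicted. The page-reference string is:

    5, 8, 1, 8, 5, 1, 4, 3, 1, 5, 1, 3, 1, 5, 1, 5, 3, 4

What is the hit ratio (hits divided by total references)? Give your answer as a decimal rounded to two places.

5 -> miss, frames [5]
8 -> miss, frames [5, 8]
1 -> miss, evict 5, frames [8, 1]
8 -> hit
5 -> miss, evict 1, frames [8, 5]
1 -> miss, evict 5, frames [8, 1]
4 -> miss, evict 1, frames [8, 4]
3 -> miss, evict 4, frames [8, 3]
1 -> miss, evict 3, frames [8, 1]
5 -> miss, evict 1, frames [8, 5]
1 -> miss, evict 5, frames [8, 1]
3 -> miss, evict 1, frames [8, 3]
1 -> miss, evict 3, frames [8, 1]
5 -> miss, evict 1, frames [8, 5]
1 -> miss, evict 5, frames [8, 1]
5 -> miss, evict 1, frames [8, 5]
3 -> miss, evict 5, frames [8, 3]
4 -> miss, evict 3, frames [8, 4]
Hits: 1 of 18 references → 1/18 = 0.0556.

0.06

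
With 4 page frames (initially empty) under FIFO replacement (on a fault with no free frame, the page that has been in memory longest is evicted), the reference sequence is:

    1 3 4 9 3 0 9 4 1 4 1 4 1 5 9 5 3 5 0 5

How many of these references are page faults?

1 -> miss, frames {1}
3 -> miss, frames {1,3}
4 -> miss, frames {1,3,4}
9 -> miss, frames {1,3,4,9}
3 -> hit
0 -> miss, evict 1, frames {3,4,9,0}
9 -> hit
4 -> hit
1 -> miss, evict 3, frames {4,9,0,1}
4 -> hit
1 -> hit
4 -> hit
1 -> hit
5 -> miss, evict 4, frames {9,0,1,5}
9 -> hit
5 -> hit
3 -> miss, evict 9, frames {0,1,5,3}
5 -> hit
0 -> hit
5 -> hit
Page faults: 8.

8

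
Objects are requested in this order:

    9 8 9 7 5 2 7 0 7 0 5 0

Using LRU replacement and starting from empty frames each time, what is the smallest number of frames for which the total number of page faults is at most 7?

f=1: 12 faults
f=2: 8 faults
f=3: 7 faults
f=4: 6 faults
f=5: 6 faults
f=6: 6 faults
Smallest f with faults ≤ 7 is 3.

3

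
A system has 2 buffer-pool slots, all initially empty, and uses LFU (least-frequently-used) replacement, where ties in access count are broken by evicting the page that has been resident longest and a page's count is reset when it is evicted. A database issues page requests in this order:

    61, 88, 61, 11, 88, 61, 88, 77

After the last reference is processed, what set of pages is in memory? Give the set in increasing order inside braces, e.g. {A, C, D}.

{61, 77}

61 → fault, frames {61}
88 → fault, frames {61,88}
61 → hit
11 → fault, evict 88, frames {61,11}
88 → fault, evict 11, frames {61,88}
61 → hit
88 → hit
77 → fault, evict 88, frames {61,77}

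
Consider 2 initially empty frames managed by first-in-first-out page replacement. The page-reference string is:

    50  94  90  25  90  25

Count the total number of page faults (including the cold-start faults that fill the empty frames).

4

50: miss, frames {50}
94: miss, frames {50,94}
90: miss, evict 50, frames {94,90}
25: miss, evict 94, frames {90,25}
90: hit
25: hit
Page faults: 4.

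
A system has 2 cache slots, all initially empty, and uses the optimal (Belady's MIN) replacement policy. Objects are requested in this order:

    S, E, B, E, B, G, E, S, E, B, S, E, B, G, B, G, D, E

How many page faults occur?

S → fault, frames (S)
E → fault, frames (S E)
B → fault, evict S, frames (E B)
E → hit
B → hit
G → fault, evict B, frames (E G)
E → hit
S → fault, evict G, frames (E S)
E → hit
B → fault, evict E, frames (S B)
S → hit
E → fault, evict S, frames (B E)
B → hit
G → fault, evict E, frames (B G)
B → hit
G → hit
D → fault, evict G, frames (B D)
E → fault, evict D, frames (B E)
Page faults: 10.

10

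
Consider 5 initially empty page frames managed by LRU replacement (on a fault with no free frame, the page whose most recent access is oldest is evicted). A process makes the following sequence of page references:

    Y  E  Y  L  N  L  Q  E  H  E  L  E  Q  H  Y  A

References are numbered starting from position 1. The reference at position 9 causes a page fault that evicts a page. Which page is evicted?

pos 1: Y -> miss, frames [Y]
pos 2: E -> miss, frames [Y, E]
pos 3: Y -> hit
pos 4: L -> miss, frames [E, Y, L]
pos 5: N -> miss, frames [E, Y, L, N]
pos 6: L -> hit
pos 7: Q -> miss, frames [E, Y, N, L, Q]
pos 8: E -> hit
pos 9: H -> miss, evict Y, frames [N, L, Q, E, H]
At position 9, page Y is evicted.

Y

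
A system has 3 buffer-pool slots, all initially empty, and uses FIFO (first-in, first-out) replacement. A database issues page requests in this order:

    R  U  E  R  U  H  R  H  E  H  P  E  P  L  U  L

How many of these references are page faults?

R → miss, frames [R]
U → miss, frames [R, U]
E → miss, frames [R, U, E]
R → hit
U → hit
H → miss, evict R, frames [U, E, H]
R → miss, evict U, frames [E, H, R]
H → hit
E → hit
H → hit
P → miss, evict E, frames [H, R, P]
E → miss, evict H, frames [R, P, E]
P → hit
L → miss, evict R, frames [P, E, L]
U → miss, evict P, frames [E, L, U]
L → hit
Page faults: 9.

9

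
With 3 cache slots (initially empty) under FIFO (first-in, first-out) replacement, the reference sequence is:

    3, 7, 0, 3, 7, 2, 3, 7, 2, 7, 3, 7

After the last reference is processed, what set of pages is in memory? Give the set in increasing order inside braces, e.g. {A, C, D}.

{2, 3, 7}

3 → miss, frames (3)
7 → miss, frames (3 7)
0 → miss, frames (3 7 0)
3 → hit
7 → hit
2 → miss, evict 3, frames (7 0 2)
3 → miss, evict 7, frames (0 2 3)
7 → miss, evict 0, frames (2 3 7)
2 → hit
7 → hit
3 → hit
7 → hit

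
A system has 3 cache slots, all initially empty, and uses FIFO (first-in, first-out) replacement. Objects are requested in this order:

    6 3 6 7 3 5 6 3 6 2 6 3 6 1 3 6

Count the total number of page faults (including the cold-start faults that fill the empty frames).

9

6: fault, frames (6)
3: fault, frames (6 3)
6: hit
7: fault, frames (6 3 7)
3: hit
5: fault, evict 6, frames (3 7 5)
6: fault, evict 3, frames (7 5 6)
3: fault, evict 7, frames (5 6 3)
6: hit
2: fault, evict 5, frames (6 3 2)
6: hit
3: hit
6: hit
1: fault, evict 6, frames (3 2 1)
3: hit
6: fault, evict 3, frames (2 1 6)
Page faults: 9.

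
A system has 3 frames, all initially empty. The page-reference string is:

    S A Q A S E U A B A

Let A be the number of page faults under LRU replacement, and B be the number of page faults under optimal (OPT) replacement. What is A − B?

1

Under LRU: F F F . . F F F F . → 7 faults.
Under OPT: F F F . . F F . F . → 6 faults.
A − B = 7 − 6 = 1.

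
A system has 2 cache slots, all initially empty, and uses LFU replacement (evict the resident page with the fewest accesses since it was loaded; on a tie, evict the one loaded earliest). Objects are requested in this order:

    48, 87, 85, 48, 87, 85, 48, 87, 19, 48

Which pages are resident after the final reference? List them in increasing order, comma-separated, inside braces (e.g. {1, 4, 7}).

48 -> fault, frames [48]
87 -> fault, frames [48, 87]
85 -> fault, evict 48, frames [87, 85]
48 -> fault, evict 87, frames [85, 48]
87 -> fault, evict 85, frames [48, 87]
85 -> fault, evict 48, frames [87, 85]
48 -> fault, evict 87, frames [85, 48]
87 -> fault, evict 85, frames [48, 87]
19 -> fault, evict 48, frames [87, 19]
48 -> fault, evict 87, frames [19, 48]

{19, 48}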